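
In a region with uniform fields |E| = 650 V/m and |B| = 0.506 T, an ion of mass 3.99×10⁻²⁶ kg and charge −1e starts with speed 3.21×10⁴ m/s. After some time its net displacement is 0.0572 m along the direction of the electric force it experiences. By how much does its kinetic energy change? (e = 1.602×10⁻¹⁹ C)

The magnetic force is always ⟂ v and does no work; only the electric force changes KE.
ΔKE = F_E · d = |q|E d = (1.602×10⁻¹⁹)(650)(0.0572) ≈ 5.96×10⁻¹⁸ J.

ΔKE ≈ 5.96×10⁻¹⁸ J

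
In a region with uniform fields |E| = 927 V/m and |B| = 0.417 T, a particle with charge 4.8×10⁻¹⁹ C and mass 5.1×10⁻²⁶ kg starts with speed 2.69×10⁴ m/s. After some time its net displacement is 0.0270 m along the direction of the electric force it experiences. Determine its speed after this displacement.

v_f ≈ 3.46×10⁴ m/s

B does no work; ΔKE = |q|E d.
½mv_f² = ½mv₀² + |q|Ed = ½(5.1×10⁻²⁶)(2.69×10⁴)² + (4.8×10⁻¹⁹)(927)(0.0270) ≈ 1.845×10⁻¹⁷ J + 1.201×10⁻¹⁷ J ≈ 3.047×10⁻¹⁷ J.
v_f = √(2·3.047×10⁻¹⁷/5.1×10⁻²⁶) ≈ 3.46×10⁴ m/s.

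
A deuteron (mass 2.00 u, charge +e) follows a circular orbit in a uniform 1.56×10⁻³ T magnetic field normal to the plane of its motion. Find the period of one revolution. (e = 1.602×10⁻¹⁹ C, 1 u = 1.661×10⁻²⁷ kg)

The cyclotron period depends only on m, q, B: T = 2πm/(|q|B).
T = 2π(3.322×10⁻²⁷)/((1.602×10⁻¹⁹)(1.56×10⁻³)) ≈ 8.35×10⁻⁵ s.

T ≈ 8.35×10⁻⁵ s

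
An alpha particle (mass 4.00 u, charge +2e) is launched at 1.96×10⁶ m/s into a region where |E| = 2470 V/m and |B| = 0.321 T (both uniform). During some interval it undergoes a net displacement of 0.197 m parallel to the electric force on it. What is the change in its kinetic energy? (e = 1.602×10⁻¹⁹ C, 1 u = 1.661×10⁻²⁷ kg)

ΔKE ≈ 1.56×10⁻¹⁶ J

The magnetic force is always ⟂ v and does no work; only the electric force changes KE.
ΔKE = F_E · d = |q|E d = (3.204×10⁻¹⁹)(2470)(0.197) ≈ 1.56×10⁻¹⁶ J.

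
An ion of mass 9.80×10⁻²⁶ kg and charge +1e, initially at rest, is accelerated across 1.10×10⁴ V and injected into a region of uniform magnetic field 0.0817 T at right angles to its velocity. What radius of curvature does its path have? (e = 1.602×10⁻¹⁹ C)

Acceleration: |q|V = ½mv² ⇒ v = √(2|q|V/m) = √(2·1.602×10⁻¹⁹·1.10×10⁴/9.80×10⁻²⁶) ≈ 1.896×10⁵ m/s.
In the field: r = mv/(|q|B) = (9.80×10⁻²⁶)(1.896×10⁵)/((1.602×10⁻¹⁹)(0.0817)) ≈ 1.42 m.

r ≈ 1.42 m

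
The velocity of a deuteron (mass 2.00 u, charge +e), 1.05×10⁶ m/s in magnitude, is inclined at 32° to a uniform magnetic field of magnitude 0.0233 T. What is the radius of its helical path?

v⊥ = v sinθ = 1.05×10⁶·sin32° ≈ 5.564×10⁵ m/s.
r = m v⊥/(|q|B) = (3.322×10⁻²⁷)(5.564×10⁵)/((1.602×10⁻¹⁹)(0.0233)) ≈ 0.495 m.

r ≈ 0.495 m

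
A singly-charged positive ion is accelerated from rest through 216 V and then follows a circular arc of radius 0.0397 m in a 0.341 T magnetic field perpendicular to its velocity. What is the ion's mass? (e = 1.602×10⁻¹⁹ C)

Combine |q|V = ½mv² and r = mv/(|q|B): eliminate v to get m = qB²r²/(2V).
m = (1.602×10⁻¹⁹)(0.341)²(0.0397)²/(2·216) ≈ 6.80×10⁻²⁶ kg.

m ≈ 6.80×10⁻²⁶ kg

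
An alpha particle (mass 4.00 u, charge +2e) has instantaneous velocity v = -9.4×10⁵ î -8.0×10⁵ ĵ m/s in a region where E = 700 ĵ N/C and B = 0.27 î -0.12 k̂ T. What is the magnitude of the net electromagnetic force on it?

|F| ≈ 8.38×10⁻¹⁴ N

v×B = (9.60×10⁴, -1.13×10⁵, 2.16×10⁵) N/C.
E + v×B = (9.60×10⁴, -1.12×10⁵, 2.16×10⁵) N/C.
F = q(E + v×B) = (3.204×10⁻¹⁹ C)·(9.60×10⁴, -1.12×10⁵, 2.16×10⁵) = (3.08×10⁻¹⁴, -3.59×10⁻¹⁴, 6.92×10⁻¹⁴) N.
|F| = 8.38×10⁻¹⁴ N.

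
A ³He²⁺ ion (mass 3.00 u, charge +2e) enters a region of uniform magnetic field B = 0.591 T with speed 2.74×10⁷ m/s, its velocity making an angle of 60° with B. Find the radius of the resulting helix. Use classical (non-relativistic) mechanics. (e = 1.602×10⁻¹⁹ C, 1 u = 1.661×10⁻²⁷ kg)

r ≈ 0.624 m

v⊥ = v sinθ = 2.74×10⁷·sin60° ≈ 2.373×10⁷ m/s.
r = m v⊥/(|q|B) = (4.983×10⁻²⁷)(2.373×10⁷)/((3.204×10⁻¹⁹)(0.591)) ≈ 0.624 m.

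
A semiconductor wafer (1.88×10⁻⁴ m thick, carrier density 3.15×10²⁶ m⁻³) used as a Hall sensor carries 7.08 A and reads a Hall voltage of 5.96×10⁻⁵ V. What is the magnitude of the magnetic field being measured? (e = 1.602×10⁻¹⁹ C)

B ≈ 0.0799 T

From V_H = IB/(n e t), B = V_H n e t / I.
B = (5.96×10⁻⁵)(3.15×10²⁶)(1.602×10⁻¹⁹)(1.88×10⁻⁴)/7.08 ≈ 0.0799 T.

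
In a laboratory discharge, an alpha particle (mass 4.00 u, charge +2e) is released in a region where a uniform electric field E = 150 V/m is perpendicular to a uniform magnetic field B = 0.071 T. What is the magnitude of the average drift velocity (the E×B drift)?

v_d ≈ 2100 m/s

The E×B drift speed is v_d = E/B.
v_d = 150/0.071 = 2100 m/s.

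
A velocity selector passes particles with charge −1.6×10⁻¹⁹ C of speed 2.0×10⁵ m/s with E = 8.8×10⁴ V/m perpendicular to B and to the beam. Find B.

Balance of forces in the selector: qE = qvB ⇒ B = E/v.
B = 8.8×10⁴/2.0×10⁵ = 0.44 T.

B = 0.44 T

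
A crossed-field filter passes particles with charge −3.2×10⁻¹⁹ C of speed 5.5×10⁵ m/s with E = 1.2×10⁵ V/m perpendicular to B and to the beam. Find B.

Balance of forces in the selector: qE = qvB ⇒ B = E/v.
B = 1.2×10⁵/5.5×10⁵ = 0.22 T.

B = 0.22 T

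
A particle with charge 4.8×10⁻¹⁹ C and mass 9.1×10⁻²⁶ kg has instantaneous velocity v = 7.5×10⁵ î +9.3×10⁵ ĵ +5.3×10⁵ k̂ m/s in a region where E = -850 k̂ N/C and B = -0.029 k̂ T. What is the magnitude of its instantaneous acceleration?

v×B = (-2.70×10⁴, 2.18×10⁴, 0) N/C.
E + v×B = (-2.70×10⁴, 2.18×10⁴, -850) N/C.
F = q(E + v×B) = (4.8×10⁻¹⁹ C)·(-2.70×10⁴, 2.18×10⁴, -850) = (-1.29×10⁻¹⁴, 1.04×10⁻¹⁴, -4.08×10⁻¹⁶) N.
|a| = |F|/m = 1.664×10⁻¹⁴/9.1×10⁻²⁶ ≈ 1.83×10¹¹ m/s².

|a| ≈ 1.83×10¹¹ m/s²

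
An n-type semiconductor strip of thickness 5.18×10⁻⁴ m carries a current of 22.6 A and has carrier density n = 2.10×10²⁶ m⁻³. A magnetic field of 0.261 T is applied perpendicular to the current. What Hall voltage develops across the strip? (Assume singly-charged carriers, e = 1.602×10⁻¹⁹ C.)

V_H ≈ 3.38×10⁻⁴ V

V_H = IB/(n e t).
V_H = (22.6)(0.261)/((2.10×10²⁶)(1.602×10⁻¹⁹)(5.18×10⁻⁴)) ≈ 3.38×10⁻⁴ V.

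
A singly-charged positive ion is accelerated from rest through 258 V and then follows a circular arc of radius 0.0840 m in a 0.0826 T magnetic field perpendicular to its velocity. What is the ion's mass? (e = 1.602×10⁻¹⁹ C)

m ≈ 1.49×10⁻²⁶ kg

Combine |q|V = ½mv² and r = mv/(|q|B): eliminate v to get m = qB²r²/(2V).
m = (1.602×10⁻¹⁹)(0.0826)²(0.0840)²/(2·258) ≈ 1.49×10⁻²⁶ kg.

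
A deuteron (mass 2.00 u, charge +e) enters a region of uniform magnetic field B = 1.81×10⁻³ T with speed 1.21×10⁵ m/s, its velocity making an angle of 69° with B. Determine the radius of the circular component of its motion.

r ≈ 1.29 m

v⊥ = v sinθ = 1.21×10⁵·sin69° ≈ 1.130×10⁵ m/s.
r = m v⊥/(|q|B) = (3.322×10⁻²⁷)(1.130×10⁵)/((1.602×10⁻¹⁹)(1.81×10⁻³)) ≈ 1.29 m.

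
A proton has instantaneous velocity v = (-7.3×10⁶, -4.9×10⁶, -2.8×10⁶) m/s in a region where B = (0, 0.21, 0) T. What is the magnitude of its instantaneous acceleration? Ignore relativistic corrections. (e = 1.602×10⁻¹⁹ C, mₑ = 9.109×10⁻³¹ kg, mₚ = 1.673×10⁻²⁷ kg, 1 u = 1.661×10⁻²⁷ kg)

v×B = (5.88×10⁵, 0, -1.53×10⁶) N/C.
F = q v×B = (1.602×10⁻¹⁹ C)·(5.88×10⁵, 0, -1.53×10⁶) = (9.42×10⁻¹⁴, 0, -2.46×10⁻¹³) N.
|a| = |F|/m = 2.630×10⁻¹³/1.673×10⁻²⁷ ≈ 1.57×10¹⁴ m/s².

|a| ≈ 1.57×10¹⁴ m/s²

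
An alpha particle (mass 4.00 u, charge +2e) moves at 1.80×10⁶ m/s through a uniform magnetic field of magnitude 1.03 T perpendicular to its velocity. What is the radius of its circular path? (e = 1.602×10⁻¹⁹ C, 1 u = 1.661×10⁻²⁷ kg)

r ≈ 0.0362 m

The magnetic force provides the centripetal force: |q|vB = mv²/r.
r = mv/(|q|B) = (6.644×10⁻²⁷)(1.80×10⁶)/((3.204×10⁻¹⁹)(1.03)) ≈ 0.0362 m.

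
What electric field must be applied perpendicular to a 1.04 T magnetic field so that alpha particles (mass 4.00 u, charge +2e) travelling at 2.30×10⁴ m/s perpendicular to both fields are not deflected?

For straight-line motion qE = qvB, so E = vB.
E = 2.30×10⁴ × 1.04 = 2.39×10⁴ V/m.

E = 2.39×10⁴ V/m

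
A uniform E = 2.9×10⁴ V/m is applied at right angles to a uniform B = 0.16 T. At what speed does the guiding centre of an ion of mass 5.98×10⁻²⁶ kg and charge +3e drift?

v_d ≈ 1.8×10⁵ m/s

In crossed fields the guiding centre drifts at v_d = |E×B|/B² = E/B, independent of charge and mass.
v_d = 2.9×10⁴/0.16 = 1.8×10⁵ m/s.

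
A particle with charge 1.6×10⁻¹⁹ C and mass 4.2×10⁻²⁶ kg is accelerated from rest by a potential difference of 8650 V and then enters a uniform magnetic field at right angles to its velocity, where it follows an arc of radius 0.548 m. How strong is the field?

B ≈ 0.123 T

v = √(2|q|V/m) = √(2·1.6×10⁻¹⁹·8650/4.2×10⁻²⁶) ≈ 2.567×10⁵ m/s.
B = mv/(|q|r) = (4.2×10⁻²⁶)(2.567×10⁵)/((1.6×10⁻¹⁹)(0.548)) ≈ 0.123 T.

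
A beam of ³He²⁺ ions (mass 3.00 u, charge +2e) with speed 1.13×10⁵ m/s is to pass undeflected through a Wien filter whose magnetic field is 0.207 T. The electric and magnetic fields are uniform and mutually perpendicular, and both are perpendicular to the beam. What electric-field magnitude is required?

For straight-line motion qE = qvB, so E = vB.
E = 1.13×10⁵ × 0.207 = 2.34×10⁴ V/m.

E = 2.34×10⁴ V/m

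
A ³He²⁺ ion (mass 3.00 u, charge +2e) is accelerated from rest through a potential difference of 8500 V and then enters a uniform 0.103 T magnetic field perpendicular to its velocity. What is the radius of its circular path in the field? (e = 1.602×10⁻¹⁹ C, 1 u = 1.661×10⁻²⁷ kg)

r ≈ 0.158 m

Acceleration: |q|V = ½mv² ⇒ v = √(2|q|V/m) = √(2·3.204×10⁻¹⁹·8500/4.983×10⁻²⁷) ≈ 1.046×10⁶ m/s.
In the field: r = mv/(|q|B) = (4.983×10⁻²⁷)(1.046×10⁶)/((3.204×10⁻¹⁹)(0.103)) ≈ 0.158 m.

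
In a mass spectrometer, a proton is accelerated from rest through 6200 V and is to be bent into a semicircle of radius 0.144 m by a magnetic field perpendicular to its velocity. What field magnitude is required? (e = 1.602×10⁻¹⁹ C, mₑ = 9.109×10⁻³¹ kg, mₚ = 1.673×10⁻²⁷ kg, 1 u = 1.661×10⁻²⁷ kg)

v = √(2|q|V/m) = √(2·1.602×10⁻¹⁹·6200/1.673×10⁻²⁷) ≈ 1.090×10⁶ m/s.
B = mv/(|q|r) = (1.673×10⁻²⁷)(1.090×10⁶)/((1.602×10⁻¹⁹)(0.144)) ≈ 0.0790 T.

B ≈ 0.0790 T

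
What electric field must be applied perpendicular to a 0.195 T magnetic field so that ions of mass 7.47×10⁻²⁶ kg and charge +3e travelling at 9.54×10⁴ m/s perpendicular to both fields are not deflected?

E = 1.86×10⁴ V/m

For straight-line motion qE = qvB, so E = vB.
E = 9.54×10⁴ × 0.195 = 1.86×10⁴ V/m.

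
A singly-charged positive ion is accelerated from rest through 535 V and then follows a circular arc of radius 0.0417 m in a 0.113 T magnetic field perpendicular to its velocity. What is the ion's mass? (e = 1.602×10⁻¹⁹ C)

Combine |q|V = ½mv² and r = mv/(|q|B): eliminate v to get m = qB²r²/(2V).
m = (1.602×10⁻¹⁹)(0.113)²(0.0417)²/(2·535) ≈ 3.32×10⁻²⁷ kg.

m ≈ 3.32×10⁻²⁷ kg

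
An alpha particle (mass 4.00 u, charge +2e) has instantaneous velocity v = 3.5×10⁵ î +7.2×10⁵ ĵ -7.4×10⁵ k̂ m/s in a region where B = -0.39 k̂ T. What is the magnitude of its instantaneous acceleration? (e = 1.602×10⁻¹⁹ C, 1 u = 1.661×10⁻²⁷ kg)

v×B = (-2.81×10⁵, 1.36×10⁵, 0) N/C.
F = q v×B = (3.204×10⁻¹⁹ C)·(-2.81×10⁵, 1.36×10⁵, 0) = (-9.00×10⁻¹⁴, 4.37×10⁻¹⁴, 0) N.
|a| = |F|/m = 1.000×10⁻¹³/6.644×10⁻²⁷ ≈ 1.51×10¹³ m/s².

|a| ≈ 1.51×10¹³ m/s²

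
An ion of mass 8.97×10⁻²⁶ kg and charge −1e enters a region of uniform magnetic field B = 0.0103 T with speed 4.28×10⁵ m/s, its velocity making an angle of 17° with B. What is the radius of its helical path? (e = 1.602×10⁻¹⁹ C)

r ≈ 6.80 m

v⊥ = v sinθ = 4.28×10⁵·sin17° ≈ 1.251×10⁵ m/s.
r = m v⊥/(|q|B) = (8.97×10⁻²⁶)(1.251×10⁵)/((1.602×10⁻¹⁹)(0.0103)) ≈ 6.80 m.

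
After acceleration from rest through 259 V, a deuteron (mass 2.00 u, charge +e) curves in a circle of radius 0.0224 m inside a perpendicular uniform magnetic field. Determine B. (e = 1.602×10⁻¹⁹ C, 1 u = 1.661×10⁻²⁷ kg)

B ≈ 0.146 T

v = √(2|q|V/m) = √(2·1.602×10⁻¹⁹·259/3.322×10⁻²⁷) ≈ 1.581×10⁵ m/s.
B = mv/(|q|r) = (3.322×10⁻²⁷)(1.581×10⁵)/((1.602×10⁻¹⁹)(0.0224)) ≈ 0.146 T.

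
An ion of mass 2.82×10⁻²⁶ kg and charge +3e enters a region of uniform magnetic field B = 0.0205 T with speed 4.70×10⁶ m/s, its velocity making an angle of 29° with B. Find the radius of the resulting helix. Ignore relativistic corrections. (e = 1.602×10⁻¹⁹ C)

r ≈ 6.52 m

v⊥ = v sinθ = 4.70×10⁶·sin29° ≈ 2.279×10⁶ m/s.
r = m v⊥/(|q|B) = (2.82×10⁻²⁶)(2.279×10⁶)/((4.806×10⁻¹⁹)(0.0205)) ≈ 6.52 m.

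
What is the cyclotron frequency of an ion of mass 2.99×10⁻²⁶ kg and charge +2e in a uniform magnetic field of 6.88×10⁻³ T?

f ≈ 1.17×10⁴ Hz

f = |q|B/(2πm).
f = (3.204×10⁻¹⁹)(6.88×10⁻³)/(2π·2.99×10⁻²⁶) ≈ 1.17×10⁴ Hz.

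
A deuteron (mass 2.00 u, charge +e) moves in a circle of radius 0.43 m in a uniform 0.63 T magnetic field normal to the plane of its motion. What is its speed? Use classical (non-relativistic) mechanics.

v ≈ 1.3×10⁷ m/s

From |q|vB = mv²/r, v = |q|Br/m.
v = (1.602×10⁻¹⁹)(0.63)(0.43)/3.322×10⁻²⁷ ≈ 1.3×10⁷ m/s.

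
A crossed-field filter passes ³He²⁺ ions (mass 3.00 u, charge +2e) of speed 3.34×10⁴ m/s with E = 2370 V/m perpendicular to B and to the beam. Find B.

Balance of forces in the selector: qE = qvB ⇒ B = E/v.
B = 2370/3.34×10⁴ = 0.0710 T.

B = 0.0710 T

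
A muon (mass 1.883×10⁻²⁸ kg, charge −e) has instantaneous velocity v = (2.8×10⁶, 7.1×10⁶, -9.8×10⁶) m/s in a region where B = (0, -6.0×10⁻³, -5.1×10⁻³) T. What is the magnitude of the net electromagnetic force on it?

|F| ≈ 1.56×10⁻¹⁴ N

v×B = (-9.50×10⁴, 1.43×10⁴, -1.68×10⁴) N/C.
F = q v×B = (−1.602×10⁻¹⁹ C)·(-9.50×10⁴, 1.43×10⁴, -1.68×10⁴) = (1.52×10⁻¹⁴, -2.29×10⁻¹⁵, 2.69×10⁻¹⁵) N.
|F| = 1.56×10⁻¹⁴ N.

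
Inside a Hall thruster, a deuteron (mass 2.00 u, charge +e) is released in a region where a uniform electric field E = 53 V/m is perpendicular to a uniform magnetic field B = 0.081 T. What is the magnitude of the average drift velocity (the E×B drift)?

In crossed fields the guiding centre drifts at v_d = |E×B|/B² = E/B, independent of charge and mass.
v_d = 53/0.081 = 650 m/s.

v_d ≈ 650 m/s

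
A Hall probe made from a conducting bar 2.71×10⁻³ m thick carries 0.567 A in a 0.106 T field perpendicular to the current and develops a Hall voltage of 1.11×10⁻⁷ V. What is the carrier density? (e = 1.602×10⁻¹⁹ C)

n ≈ 1.25×10²⁷ m⁻³

From V_H = IB/(n e t), n = IB/(V_H e t).
n = (0.567)(0.106)/((1.11×10⁻⁷)(1.602×10⁻¹⁹)(2.71×10⁻³)) ≈ 1.25×10²⁷ m⁻³.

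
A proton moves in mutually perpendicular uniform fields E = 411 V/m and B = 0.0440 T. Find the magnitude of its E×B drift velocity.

v_d ≈ 9340 m/s

In crossed fields the guiding centre drifts at v_d = |E×B|/B² = E/B, independent of charge and mass.
v_d = 411/0.0440 = 9340 m/s.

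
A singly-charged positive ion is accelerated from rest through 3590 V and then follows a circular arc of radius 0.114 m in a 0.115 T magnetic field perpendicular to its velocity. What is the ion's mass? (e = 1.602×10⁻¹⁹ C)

m ≈ 3.83×10⁻²⁷ kg

Combine |q|V = ½mv² and r = mv/(|q|B): eliminate v to get m = qB²r²/(2V).
m = (1.602×10⁻¹⁹)(0.115)²(0.114)²/(2·3590) ≈ 3.83×10⁻²⁷ kg.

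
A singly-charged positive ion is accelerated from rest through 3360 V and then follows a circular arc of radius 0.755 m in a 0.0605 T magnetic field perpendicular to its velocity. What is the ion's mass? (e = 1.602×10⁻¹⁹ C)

Combine |q|V = ½mv² and r = mv/(|q|B): eliminate v to get m = qB²r²/(2V).
m = (1.602×10⁻¹⁹)(0.0605)²(0.755)²/(2·3360) ≈ 4.97×10⁻²⁶ kg.

m ≈ 4.97×10⁻²⁶ kg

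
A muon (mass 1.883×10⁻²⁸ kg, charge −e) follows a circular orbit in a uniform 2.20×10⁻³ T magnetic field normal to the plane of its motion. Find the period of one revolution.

The cyclotron period depends only on m, q, B: T = 2πm/(|q|B).
T = 2π(1.883×10⁻²⁸)/((1.602×10⁻¹⁹)(2.20×10⁻³)) ≈ 3.36×10⁻⁶ s.

T ≈ 3.36×10⁻⁶ s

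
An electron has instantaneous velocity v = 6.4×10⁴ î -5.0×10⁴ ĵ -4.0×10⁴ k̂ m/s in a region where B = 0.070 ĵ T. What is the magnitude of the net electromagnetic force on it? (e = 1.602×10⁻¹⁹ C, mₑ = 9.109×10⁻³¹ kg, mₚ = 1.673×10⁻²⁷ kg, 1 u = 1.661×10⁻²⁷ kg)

|F| ≈ 8.46×10⁻¹⁶ N

v×B = (2800, 0, 4480) N/C.
F = q v×B = (−1.602×10⁻¹⁹ C)·(2800, 0, 4480) = (-4.49×10⁻¹⁶, 0, -7.18×10⁻¹⁶) N.
|F| = 8.46×10⁻¹⁶ N.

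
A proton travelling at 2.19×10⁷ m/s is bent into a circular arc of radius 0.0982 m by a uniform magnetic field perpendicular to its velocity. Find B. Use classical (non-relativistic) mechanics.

From |q|vB = mv²/r, B = mv/(|q|r).
B = (1.673×10⁻²⁷)(2.19×10⁷)/((1.602×10⁻¹⁹)(0.0982)) ≈ 2.33 T.

B ≈ 2.33 T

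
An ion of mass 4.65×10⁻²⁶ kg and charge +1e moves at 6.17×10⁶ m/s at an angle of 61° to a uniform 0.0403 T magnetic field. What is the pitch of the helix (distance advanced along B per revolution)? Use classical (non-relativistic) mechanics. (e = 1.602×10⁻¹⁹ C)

v∥ = v cosθ = 6.17×10⁶·cos61° ≈ 2.991×10⁶ m/s.
T = 2πm/(|q|B) = 2π(4.65×10⁻²⁶)/((1.602×10⁻¹⁹)(0.0403)) ≈ 4.525×10⁻⁵ s.
pitch = v∥ T = (2.991×10⁶)(4.525×10⁻⁵) ≈ 135 m.

p ≈ 135 m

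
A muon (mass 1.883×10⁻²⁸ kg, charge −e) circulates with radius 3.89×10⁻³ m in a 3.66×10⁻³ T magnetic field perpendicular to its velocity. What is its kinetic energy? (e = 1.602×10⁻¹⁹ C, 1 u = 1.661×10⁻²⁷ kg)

KE ≈ 1.38×10⁻²⁰ J

v = |q|Br/m, then KE = ½mv² = (qBr)²/(2m).
v = (1.602×10⁻¹⁹)(3.66×10⁻³)(3.89×10⁻³)/1.883×10⁻²⁸ ≈ 1.211×10⁴ m/s.
KE = ½(1.883×10⁻²⁸)(1.211×10⁴)² ≈ 1.38×10⁻²⁰ J.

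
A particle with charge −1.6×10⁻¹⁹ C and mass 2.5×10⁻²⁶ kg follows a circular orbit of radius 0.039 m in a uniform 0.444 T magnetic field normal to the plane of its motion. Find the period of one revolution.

The cyclotron period depends only on m, q, B: T = 2πm/(|q|B).
T = 2π(2.5×10⁻²⁶)/((1.6×10⁻¹⁹)(0.444)) ≈ 2.21×10⁻⁶ s.

T ≈ 2.21×10⁻⁶ s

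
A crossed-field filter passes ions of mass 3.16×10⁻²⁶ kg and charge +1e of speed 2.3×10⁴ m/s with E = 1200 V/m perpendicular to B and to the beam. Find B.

Balance of forces in the selector: qE = qvB ⇒ B = E/v.
B = 1200/2.3×10⁴ = 0.052 T.

B = 0.052 T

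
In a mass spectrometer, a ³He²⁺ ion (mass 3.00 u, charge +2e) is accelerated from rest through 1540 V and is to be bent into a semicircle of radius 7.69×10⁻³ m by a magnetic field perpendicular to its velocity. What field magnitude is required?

v = √(2|q|V/m) = √(2·3.204×10⁻¹⁹·1540/4.983×10⁻²⁷) ≈ 4.450×10⁵ m/s.
B = mv/(|q|r) = (4.983×10⁻²⁷)(4.450×10⁵)/((3.204×10⁻¹⁹)(7.69×10⁻³)) ≈ 0.900 T.

B ≈ 0.900 T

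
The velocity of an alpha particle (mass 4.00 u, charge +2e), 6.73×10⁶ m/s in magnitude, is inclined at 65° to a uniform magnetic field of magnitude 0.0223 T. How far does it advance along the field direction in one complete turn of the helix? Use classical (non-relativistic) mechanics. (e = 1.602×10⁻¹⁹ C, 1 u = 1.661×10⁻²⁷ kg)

v∥ = v cosθ = 6.73×10⁶·cos65° ≈ 2.844×10⁶ m/s.
T = 2πm/(|q|B) = 2π(6.644×10⁻²⁷)/((3.204×10⁻¹⁹)(0.0223)) ≈ 5.843×10⁻⁶ s.
pitch = v∥ T = (2.844×10⁶)(5.843×10⁻⁶) ≈ 16.6 m.

p ≈ 16.6 m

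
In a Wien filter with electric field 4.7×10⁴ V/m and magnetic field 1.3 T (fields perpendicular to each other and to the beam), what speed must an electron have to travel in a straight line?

Zero net Lorentz force requires |qE| = |q v×B|, i.e. E = vB.
v = E/B = 4.7×10⁴/1.3 = 3.6×10⁴ m/s.

v = 3.6×10⁴ m/s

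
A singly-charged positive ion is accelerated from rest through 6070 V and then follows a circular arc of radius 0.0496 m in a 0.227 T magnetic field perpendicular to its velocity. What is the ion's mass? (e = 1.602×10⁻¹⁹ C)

m ≈ 1.67×10⁻²⁷ kg

Combine |q|V = ½mv² and r = mv/(|q|B): eliminate v to get m = qB²r²/(2V).
m = (1.602×10⁻¹⁹)(0.227)²(0.0496)²/(2·6070) ≈ 1.67×10⁻²⁷ kg.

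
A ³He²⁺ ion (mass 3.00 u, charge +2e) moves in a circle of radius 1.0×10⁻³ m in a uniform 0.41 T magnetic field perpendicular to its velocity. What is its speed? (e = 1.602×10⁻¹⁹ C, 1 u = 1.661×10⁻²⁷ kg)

From |q|vB = mv²/r, v = |q|Br/m.
v = (3.204×10⁻¹⁹)(0.41)(1.0×10⁻³)/4.983×10⁻²⁷ ≈ 2.6×10⁴ m/s.

v ≈ 2.6×10⁴ m/s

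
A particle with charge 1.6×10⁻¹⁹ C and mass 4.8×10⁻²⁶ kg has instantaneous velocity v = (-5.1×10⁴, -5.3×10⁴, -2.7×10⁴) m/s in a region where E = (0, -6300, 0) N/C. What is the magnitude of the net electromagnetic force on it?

|F| ≈ 1.01×10⁻¹⁵ N

Only an electric field acts, so F = qE = (1.6×10⁻¹⁹ C)·(0, -6300, 0) = (0, -1.01×10⁻¹⁵, 0) N.
|F| = 1.01×10⁻¹⁵ N.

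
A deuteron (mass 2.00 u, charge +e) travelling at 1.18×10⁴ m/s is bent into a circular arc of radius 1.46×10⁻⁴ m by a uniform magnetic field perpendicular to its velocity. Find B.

B ≈ 1.68 T

From |q|vB = mv²/r, B = mv/(|q|r).
B = (3.322×10⁻²⁷)(1.18×10⁴)/((1.602×10⁻¹⁹)(1.46×10⁻⁴)) ≈ 1.68 T.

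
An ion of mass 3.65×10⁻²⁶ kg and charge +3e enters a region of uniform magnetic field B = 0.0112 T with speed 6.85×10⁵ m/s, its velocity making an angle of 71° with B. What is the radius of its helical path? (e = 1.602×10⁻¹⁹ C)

r ≈ 4.39 m

v⊥ = v sinθ = 6.85×10⁵·sin71° ≈ 6.477×10⁵ m/s.
r = m v⊥/(|q|B) = (3.65×10⁻²⁶)(6.477×10⁵)/((4.806×10⁻¹⁹)(0.0112)) ≈ 4.39 m.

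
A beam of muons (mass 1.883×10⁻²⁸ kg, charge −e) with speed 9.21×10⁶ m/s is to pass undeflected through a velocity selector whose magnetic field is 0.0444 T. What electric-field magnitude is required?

E = 4.09×10⁵ V/m

For straight-line motion qE = qvB, so E = vB.
E = 9.21×10⁶ × 0.0444 = 4.09×10⁵ V/m.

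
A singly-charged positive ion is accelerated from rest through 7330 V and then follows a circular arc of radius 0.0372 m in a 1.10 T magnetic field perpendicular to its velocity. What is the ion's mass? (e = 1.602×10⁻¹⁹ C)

Combine |q|V = ½mv² and r = mv/(|q|B): eliminate v to get m = qB²r²/(2V).
m = (1.602×10⁻¹⁹)(1.10)²(0.0372)²/(2·7330) ≈ 1.83×10⁻²⁶ kg.

m ≈ 1.83×10⁻²⁶ kg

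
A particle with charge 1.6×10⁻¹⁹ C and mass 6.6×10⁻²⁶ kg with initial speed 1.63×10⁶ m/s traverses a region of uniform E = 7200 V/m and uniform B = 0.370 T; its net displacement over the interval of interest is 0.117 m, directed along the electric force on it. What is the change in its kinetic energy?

ΔKE ≈ 1.35×10⁻¹⁶ J

The magnetic force is always ⟂ v and does no work; only the electric force changes KE.
ΔKE = F_E · d = |q|E d = (1.6×10⁻¹⁹)(7200)(0.117) ≈ 1.35×10⁻¹⁶ J.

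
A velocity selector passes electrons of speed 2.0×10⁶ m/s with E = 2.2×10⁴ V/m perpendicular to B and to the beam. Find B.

Balance of forces in the selector: qE = qvB ⇒ B = E/v.
B = 2.2×10⁴/2.0×10⁶ = 0.011 T.

B = 0.011 T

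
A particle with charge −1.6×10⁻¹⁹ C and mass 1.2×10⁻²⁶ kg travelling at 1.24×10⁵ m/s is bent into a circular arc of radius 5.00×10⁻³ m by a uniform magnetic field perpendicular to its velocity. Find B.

B ≈ 1.86 T

From |q|vB = mv²/r, B = mv/(|q|r).
B = (1.2×10⁻²⁶)(1.24×10⁵)/((1.6×10⁻¹⁹)(5.00×10⁻³)) ≈ 1.86 T.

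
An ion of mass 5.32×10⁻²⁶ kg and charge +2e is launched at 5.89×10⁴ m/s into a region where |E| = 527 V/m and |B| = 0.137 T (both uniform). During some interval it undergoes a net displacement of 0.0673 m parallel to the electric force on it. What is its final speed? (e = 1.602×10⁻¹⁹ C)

v_f ≈ 6.24×10⁴ m/s

B does no work; ΔKE = |q|E d.
½mv_f² = ½mv₀² + |q|Ed = ½(5.32×10⁻²⁶)(5.89×10⁴)² + (3.204×10⁻¹⁹)(527)(0.0673) ≈ 9.228×10⁻¹⁷ J + 1.136×10⁻¹⁷ J ≈ 1.036×10⁻¹⁶ J.
v_f = √(2·1.036×10⁻¹⁶/5.32×10⁻²⁶) ≈ 6.24×10⁴ m/s.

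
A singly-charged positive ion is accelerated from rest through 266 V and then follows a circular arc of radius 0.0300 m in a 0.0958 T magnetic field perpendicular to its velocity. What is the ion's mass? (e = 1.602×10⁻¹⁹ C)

m ≈ 2.49×10⁻²⁷ kg

Combine |q|V = ½mv² and r = mv/(|q|B): eliminate v to get m = qB²r²/(2V).
m = (1.602×10⁻¹⁹)(0.0958)²(0.0300)²/(2·266) ≈ 2.49×10⁻²⁷ kg.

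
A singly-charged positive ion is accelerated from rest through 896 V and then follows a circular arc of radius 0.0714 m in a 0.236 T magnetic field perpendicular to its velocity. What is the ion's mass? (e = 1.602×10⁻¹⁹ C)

m ≈ 2.54×10⁻²⁶ kg

Combine |q|V = ½mv² and r = mv/(|q|B): eliminate v to get m = qB²r²/(2V).
m = (1.602×10⁻¹⁹)(0.236)²(0.0714)²/(2·896) ≈ 2.54×10⁻²⁶ kg.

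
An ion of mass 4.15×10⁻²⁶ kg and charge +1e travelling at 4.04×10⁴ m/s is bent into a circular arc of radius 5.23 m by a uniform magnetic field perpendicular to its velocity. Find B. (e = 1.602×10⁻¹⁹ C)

B ≈ 2.00×10⁻³ T

From |q|vB = mv²/r, B = mv/(|q|r).
B = (4.15×10⁻²⁶)(4.04×10⁴)/((1.602×10⁻¹⁹)(5.23)) ≈ 2.00×10⁻³ T.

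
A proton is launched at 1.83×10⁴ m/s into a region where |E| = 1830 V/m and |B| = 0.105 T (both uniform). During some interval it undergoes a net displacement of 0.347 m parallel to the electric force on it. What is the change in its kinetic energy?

The magnetic force is always ⟂ v and does no work; only the electric force changes KE.
ΔKE = F_E · d = |q|E d = (1.602×10⁻¹⁹)(1830)(0.347) ≈ 1.02×10⁻¹⁶ J.

ΔKE ≈ 1.02×10⁻¹⁶ J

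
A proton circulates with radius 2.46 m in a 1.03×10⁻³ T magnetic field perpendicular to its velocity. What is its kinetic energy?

v = |q|Br/m, then KE = ½mv² = (qBr)²/(2m).
v = (1.602×10⁻¹⁹)(1.03×10⁻³)(2.46)/1.673×10⁻²⁷ ≈ 2.426×10⁵ m/s.
KE = ½(1.673×10⁻²⁷)(2.426×10⁵)² ≈ 4.92×10⁻¹⁷ J.

KE ≈ 4.92×10⁻¹⁷ J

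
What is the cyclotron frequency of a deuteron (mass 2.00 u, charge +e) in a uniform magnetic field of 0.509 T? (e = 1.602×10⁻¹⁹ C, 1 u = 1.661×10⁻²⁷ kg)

f ≈ 3.91×10⁶ Hz

f = |q|B/(2πm).
f = (1.602×10⁻¹⁹)(0.509)/(2π·3.322×10⁻²⁷) ≈ 3.91×10⁶ Hz.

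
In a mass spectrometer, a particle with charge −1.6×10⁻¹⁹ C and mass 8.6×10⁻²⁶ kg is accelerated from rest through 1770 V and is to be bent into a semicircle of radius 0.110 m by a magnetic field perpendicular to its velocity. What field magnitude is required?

v = √(2|q|V/m) = √(2·1.6×10⁻¹⁹·1770/8.6×10⁻²⁶) ≈ 8.115×10⁴ m/s.
B = mv/(|q|r) = (8.6×10⁻²⁶)(8.115×10⁴)/((1.6×10⁻¹⁹)(0.110)) ≈ 0.397 T.

B ≈ 0.397 T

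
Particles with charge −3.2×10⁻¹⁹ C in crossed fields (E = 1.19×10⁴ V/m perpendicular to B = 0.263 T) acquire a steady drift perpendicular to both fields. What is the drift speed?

v_d ≈ 4.52×10⁴ m/s

The E×B drift speed is v_d = E/B.
v_d = 1.19×10⁴/0.263 = 4.52×10⁴ m/s.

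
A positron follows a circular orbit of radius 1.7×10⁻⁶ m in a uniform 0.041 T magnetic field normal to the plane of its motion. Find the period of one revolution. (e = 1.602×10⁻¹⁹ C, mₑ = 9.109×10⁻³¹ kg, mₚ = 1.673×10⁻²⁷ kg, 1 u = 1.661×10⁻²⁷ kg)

T ≈ 8.7×10⁻¹⁰ s

The cyclotron period depends only on m, q, B: T = 2πm/(|q|B).
T = 2π(9.109×10⁻³¹)/((1.602×10⁻¹⁹)(0.041)) ≈ 8.7×10⁻¹⁰ s.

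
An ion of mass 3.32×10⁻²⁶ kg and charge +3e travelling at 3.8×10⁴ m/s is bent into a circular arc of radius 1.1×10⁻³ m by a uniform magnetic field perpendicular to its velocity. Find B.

From |q|vB = mv²/r, B = mv/(|q|r).
B = (3.32×10⁻²⁶)(3.8×10⁴)/((4.806×10⁻¹⁹)(1.1×10⁻³)) ≈ 2.4 T.

B ≈ 2.4 T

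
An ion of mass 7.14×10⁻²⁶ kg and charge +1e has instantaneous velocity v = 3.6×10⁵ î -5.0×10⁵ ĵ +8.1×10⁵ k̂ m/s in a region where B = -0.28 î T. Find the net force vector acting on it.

F ≈ (0, -3.63×10⁻¹⁴, -2.24×10⁻¹⁴) N

v×B = (0, -2.27×10⁵, -1.40×10⁵) N/C.
F = q v×B = (1.602×10⁻¹⁹ C)·(0, -2.27×10⁵, -1.40×10⁵) = (0, -3.63×10⁻¹⁴, -2.24×10⁻¹⁴) N.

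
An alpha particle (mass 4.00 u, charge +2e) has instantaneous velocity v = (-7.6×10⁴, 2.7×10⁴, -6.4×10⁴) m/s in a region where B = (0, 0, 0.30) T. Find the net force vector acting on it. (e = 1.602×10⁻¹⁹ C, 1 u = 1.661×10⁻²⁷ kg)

v×B = (8100, 2.28×10⁴, 0) N/C.
F = q v×B = (3.204×10⁻¹⁹ C)·(8100, 2.28×10⁴, 0) = (2.60×10⁻¹⁵, 7.31×10⁻¹⁵, 0) N.

F ≈ (2.60×10⁻¹⁵, 7.31×10⁻¹⁵, 0) N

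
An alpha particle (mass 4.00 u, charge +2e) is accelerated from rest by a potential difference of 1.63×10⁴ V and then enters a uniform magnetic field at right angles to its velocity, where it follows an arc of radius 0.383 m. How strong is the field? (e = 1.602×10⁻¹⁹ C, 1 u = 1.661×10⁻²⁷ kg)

B ≈ 0.0679 T

v = √(2|q|V/m) = √(2·3.204×10⁻¹⁹·1.63×10⁴/6.644×10⁻²⁷) ≈ 1.254×10⁶ m/s.
B = mv/(|q|r) = (6.644×10⁻²⁷)(1.254×10⁶)/((3.204×10⁻¹⁹)(0.383)) ≈ 0.0679 T.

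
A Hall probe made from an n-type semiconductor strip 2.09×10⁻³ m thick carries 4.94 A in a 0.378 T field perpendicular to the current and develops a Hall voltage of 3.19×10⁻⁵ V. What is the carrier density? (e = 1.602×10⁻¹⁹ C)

From V_H = IB/(n e t), n = IB/(V_H e t).
n = (4.94)(0.378)/((3.19×10⁻⁵)(1.602×10⁻¹⁹)(2.09×10⁻³)) ≈ 1.75×10²⁶ m⁻³.

n ≈ 1.75×10²⁶ m⁻³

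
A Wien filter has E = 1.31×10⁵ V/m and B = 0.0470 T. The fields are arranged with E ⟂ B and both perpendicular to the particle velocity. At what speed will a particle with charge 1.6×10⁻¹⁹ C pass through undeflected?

Straight-line motion ⇒ electric and magnetic forces cancel, so E = vB.
v = E/B = 1.31×10⁵/0.0470 = 2.79×10⁶ m/s.

v = 2.79×10⁶ m/s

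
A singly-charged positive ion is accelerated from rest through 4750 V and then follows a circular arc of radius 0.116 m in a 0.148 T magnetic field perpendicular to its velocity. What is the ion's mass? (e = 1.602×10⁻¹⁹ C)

Combine |q|V = ½mv² and r = mv/(|q|B): eliminate v to get m = qB²r²/(2V).
m = (1.602×10⁻¹⁹)(0.148)²(0.116)²/(2·4750) ≈ 4.97×10⁻²⁷ kg.

m ≈ 4.97×10⁻²⁷ kg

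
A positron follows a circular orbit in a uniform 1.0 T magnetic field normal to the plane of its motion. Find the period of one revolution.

The cyclotron period depends only on m, q, B: T = 2πm/(|q|B).
T = 2π(9.109×10⁻³¹)/((1.602×10⁻¹⁹)(1.0)) ≈ 3.6×10⁻¹¹ s.

T ≈ 3.6×10⁻¹¹ s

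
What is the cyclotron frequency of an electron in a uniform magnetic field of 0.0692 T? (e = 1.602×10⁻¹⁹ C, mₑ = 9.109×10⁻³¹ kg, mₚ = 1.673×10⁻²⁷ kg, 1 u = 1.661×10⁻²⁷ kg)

f ≈ 1.94×10⁹ Hz

f = |q|B/(2πm).
f = (1.602×10⁻¹⁹)(0.0692)/(2π·9.109×10⁻³¹) ≈ 1.94×10⁹ Hz.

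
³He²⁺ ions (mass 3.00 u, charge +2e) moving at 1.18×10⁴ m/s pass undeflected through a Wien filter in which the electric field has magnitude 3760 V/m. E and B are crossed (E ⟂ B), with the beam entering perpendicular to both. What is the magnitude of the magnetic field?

B = 0.319 T

Balance of forces in the selector: qE = qvB ⇒ B = E/v.
B = 3760/1.18×10⁴ = 0.319 T.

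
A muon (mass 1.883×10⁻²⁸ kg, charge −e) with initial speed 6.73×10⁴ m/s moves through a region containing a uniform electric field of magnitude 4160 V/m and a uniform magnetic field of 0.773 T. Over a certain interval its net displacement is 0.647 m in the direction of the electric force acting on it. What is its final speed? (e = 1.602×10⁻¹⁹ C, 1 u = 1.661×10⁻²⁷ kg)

v_f ≈ 2.14×10⁶ m/s

B does no work; ΔKE = |q|E d.
½mv_f² = ½mv₀² + |q|Ed = ½(1.883×10⁻²⁸)(6.73×10⁴)² + (1.602×10⁻¹⁹)(4160)(0.647) ≈ 4.264×10⁻¹⁹ J + 4.312×10⁻¹⁶ J ≈ 4.316×10⁻¹⁶ J.
v_f = √(2·4.316×10⁻¹⁶/1.883×10⁻²⁸) ≈ 2.14×10⁶ m/s.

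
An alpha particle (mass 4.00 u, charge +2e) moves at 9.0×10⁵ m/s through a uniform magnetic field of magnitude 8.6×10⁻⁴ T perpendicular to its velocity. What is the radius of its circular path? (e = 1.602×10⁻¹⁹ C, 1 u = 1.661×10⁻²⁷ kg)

The magnetic force provides the centripetal force: |q|vB = mv²/r.
r = mv/(|q|B) = (6.644×10⁻²⁷)(9.0×10⁵)/((3.204×10⁻¹⁹)(8.6×10⁻⁴)) ≈ 22 m.

r ≈ 22 m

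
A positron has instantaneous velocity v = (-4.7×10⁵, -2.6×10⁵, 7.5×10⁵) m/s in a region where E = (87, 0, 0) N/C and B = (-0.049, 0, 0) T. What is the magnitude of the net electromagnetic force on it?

|F| ≈ 6.23×10⁻¹⁵ N

v×B = (0, -3.68×10⁴, -1.27×10⁴) N/C.
E + v×B = (87.0, -3.68×10⁴, -1.27×10⁴) N/C.
F = q(E + v×B) = (1.602×10⁻¹⁹ C)·(87.0, -3.68×10⁴, -1.27×10⁴) = (1.39×10⁻¹⁷, -5.89×10⁻¹⁵, -2.04×10⁻¹⁵) N.
|F| = 6.23×10⁻¹⁵ N.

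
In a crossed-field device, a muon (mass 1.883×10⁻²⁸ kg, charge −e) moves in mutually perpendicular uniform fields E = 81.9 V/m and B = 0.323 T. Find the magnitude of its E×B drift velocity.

v_d ≈ 254 m/s

The steady drift has the magnetic force balancing the electric force, so v_d = E/B.
v_d = 81.9/0.323 = 254 m/s.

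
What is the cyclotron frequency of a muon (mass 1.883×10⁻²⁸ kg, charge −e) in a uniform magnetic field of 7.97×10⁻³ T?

f ≈ 1.08×10⁶ Hz

f = |q|B/(2πm).
f = (1.602×10⁻¹⁹)(7.97×10⁻³)/(2π·1.883×10⁻²⁸) ≈ 1.08×10⁶ Hz.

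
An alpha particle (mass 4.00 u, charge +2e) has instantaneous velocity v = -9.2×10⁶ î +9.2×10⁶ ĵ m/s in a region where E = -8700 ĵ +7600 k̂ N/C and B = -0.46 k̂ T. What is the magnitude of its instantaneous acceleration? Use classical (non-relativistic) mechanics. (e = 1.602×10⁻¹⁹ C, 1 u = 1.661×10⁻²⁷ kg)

|a| ≈ 2.89×10¹⁴ m/s²

v×B = (-4.23×10⁶, -4.23×10⁶, 0) N/C.
E + v×B = (-4.23×10⁶, -4.24×10⁶, 7600) N/C.
F = q(E + v×B) = (3.204×10⁻¹⁹ C)·(-4.23×10⁶, -4.24×10⁶, 7600) = (-1.36×10⁻¹², -1.36×10⁻¹², 2.44×10⁻¹⁵) N.
|a| = |F|/m = 1.920×10⁻¹²/6.644×10⁻²⁷ ≈ 2.89×10¹⁴ m/s².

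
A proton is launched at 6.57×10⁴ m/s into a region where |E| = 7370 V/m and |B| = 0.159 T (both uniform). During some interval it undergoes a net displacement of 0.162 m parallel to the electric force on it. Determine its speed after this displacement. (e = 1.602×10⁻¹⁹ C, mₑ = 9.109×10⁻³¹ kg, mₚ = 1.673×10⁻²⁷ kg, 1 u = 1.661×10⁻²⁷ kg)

B does no work; ΔKE = |q|E d.
½mv_f² = ½mv₀² + |q|Ed = ½(1.673×10⁻²⁷)(6.57×10⁴)² + (1.602×10⁻¹⁹)(7370)(0.162) ≈ 3.611×10⁻¹⁸ J + 1.913×10⁻¹⁶ J ≈ 1.949×10⁻¹⁶ J.
v_f = √(2·1.949×10⁻¹⁶/1.673×10⁻²⁷) ≈ 4.83×10⁵ m/s.

v_f ≈ 4.83×10⁵ m/s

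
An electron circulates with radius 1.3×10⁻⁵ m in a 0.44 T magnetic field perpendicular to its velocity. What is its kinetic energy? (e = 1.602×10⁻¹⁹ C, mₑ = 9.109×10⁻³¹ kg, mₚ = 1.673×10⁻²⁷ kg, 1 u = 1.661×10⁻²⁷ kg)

v = |q|Br/m, then KE = ½mv² = (qBr)²/(2m).
v = (1.602×10⁻¹⁹)(0.44)(1.3×10⁻⁵)/9.109×10⁻³¹ ≈ 1.006×10⁶ m/s.
KE = ½(9.109×10⁻³¹)(1.006×10⁶)² ≈ 4.6×10⁻¹⁹ J = 2.9 eV.

KE ≈ 2.9 eV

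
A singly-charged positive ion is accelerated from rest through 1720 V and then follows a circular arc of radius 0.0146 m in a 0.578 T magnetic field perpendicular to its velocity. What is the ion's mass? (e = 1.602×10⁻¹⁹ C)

Combine |q|V = ½mv² and r = mv/(|q|B): eliminate v to get m = qB²r²/(2V).
m = (1.602×10⁻¹⁹)(0.578)²(0.0146)²/(2·1720) ≈ 3.32×10⁻²⁷ kg.

m ≈ 3.32×10⁻²⁷ kg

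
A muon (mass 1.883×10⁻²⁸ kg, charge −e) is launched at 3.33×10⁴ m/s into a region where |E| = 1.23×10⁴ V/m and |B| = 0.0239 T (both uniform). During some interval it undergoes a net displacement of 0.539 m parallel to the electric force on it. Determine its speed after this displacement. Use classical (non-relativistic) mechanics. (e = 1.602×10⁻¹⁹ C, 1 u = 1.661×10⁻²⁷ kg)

v_f ≈ 3.36×10⁶ m/s

B does no work; ΔKE = |q|E d.
½mv_f² = ½mv₀² + |q|Ed = ½(1.883×10⁻²⁸)(3.33×10⁴)² + (1.602×10⁻¹⁹)(1.23×10⁴)(0.539) ≈ 1.044×10⁻¹⁹ J + 1.062×10⁻¹⁵ J ≈ 1.062×10⁻¹⁵ J.
v_f = √(2·1.062×10⁻¹⁵/1.883×10⁻²⁸) ≈ 3.36×10⁶ m/s.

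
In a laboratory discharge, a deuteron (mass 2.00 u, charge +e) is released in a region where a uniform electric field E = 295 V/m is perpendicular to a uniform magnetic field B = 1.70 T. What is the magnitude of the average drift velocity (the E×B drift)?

The E×B drift speed is v_d = E/B.
v_d = 295/1.70 = 174 m/s.

v_d ≈ 174 m/s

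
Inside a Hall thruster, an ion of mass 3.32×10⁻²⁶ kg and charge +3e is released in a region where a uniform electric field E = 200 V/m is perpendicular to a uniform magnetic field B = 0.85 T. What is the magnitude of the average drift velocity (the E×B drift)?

v_d ≈ 240 m/s

In crossed fields the guiding centre drifts at v_d = |E×B|/B² = E/B, independent of charge and mass.
v_d = 200/0.85 = 240 m/s.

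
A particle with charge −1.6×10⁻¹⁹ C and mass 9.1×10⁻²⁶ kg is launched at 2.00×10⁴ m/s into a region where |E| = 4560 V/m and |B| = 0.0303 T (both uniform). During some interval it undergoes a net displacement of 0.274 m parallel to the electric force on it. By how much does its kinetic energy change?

The magnetic force is always ⟂ v and does no work; only the electric force changes KE.
ΔKE = F_E · d = |q|E d = (1.6×10⁻¹⁹)(4560)(0.274) ≈ 2.00×10⁻¹⁶ J.

ΔKE ≈ 2.00×10⁻¹⁶ J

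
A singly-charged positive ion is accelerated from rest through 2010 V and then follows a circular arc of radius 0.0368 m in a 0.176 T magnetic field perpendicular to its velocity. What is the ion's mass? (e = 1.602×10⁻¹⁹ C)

m ≈ 1.67×10⁻²⁷ kg

Combine |q|V = ½mv² and r = mv/(|q|B): eliminate v to get m = qB²r²/(2V).
m = (1.602×10⁻¹⁹)(0.176)²(0.0368)²/(2·2010) ≈ 1.67×10⁻²⁷ kg.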